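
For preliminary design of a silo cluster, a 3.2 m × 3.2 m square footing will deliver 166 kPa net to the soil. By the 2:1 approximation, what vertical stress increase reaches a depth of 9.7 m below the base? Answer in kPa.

By the 2:1 method the load spreads at 1 horizontal : 2 vertical, so at depth z the loaded area has grown by z in each plan dimension:
Δσ = qBL/((B+z)(L+z)) = 166×3.2×3.2/((3.2+9.7)(3.2+9.7)) = 10.215 kPa

Δσ_z ≈ 10.2 kPa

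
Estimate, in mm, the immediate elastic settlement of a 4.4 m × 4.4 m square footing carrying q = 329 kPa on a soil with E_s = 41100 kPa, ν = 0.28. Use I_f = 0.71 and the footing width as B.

S_e ≈ 23 mm

Immediate (elastic) settlement: S_e = q·B·(1−ν²)/E_s · I_f.
S_e = 329 × 4.4 × (1 − 0.28²) / 41100 × 0.71
    = 329 × 4.4 × 0.9216 / 41100 × 0.71
    = 0.02305 m = 23.05 mm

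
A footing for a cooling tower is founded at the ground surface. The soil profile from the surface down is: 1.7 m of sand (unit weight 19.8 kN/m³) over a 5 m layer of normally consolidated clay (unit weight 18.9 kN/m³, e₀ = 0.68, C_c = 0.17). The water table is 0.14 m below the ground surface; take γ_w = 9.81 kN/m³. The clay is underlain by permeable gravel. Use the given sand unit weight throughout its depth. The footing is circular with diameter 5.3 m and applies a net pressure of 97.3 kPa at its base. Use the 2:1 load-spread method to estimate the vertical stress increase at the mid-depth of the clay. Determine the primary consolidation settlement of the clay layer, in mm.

S_c ≈ 121 mm

Mid-depth of clay below the ground surface: z = 1.7 + 5/2 = 4.2 m.
Total vertical stress at mid-clay: σ_v = 19.8×1.7 + 18.9×2.5 = 80.91 kPa.
Pore pressure: u = 9.81×(4.2 − 0.14) = 39.829 kPa.
Initial effective stress: σ'_0 = σ_v − u = 80.91 − 39.829 = 41.081 kPa.
Stress increase at mid-clay by the 2:1 spreading method:
Δσ ≈ qD²/(D+z)² = 97.3×5.3²/(5.3+4.2)² = 30.284 kPa
Final effective stress: σ'_f = σ'_0 + Δσ = 41.081 + 30.284 = 71.365 kPa.
Normally consolidated clay, so the full stress increment lies on the virgin compression line:
S_c = C_c·H/(1+e₀)·log₁₀(σ'_f/σ'_0) = 0.17×5/(1+0.68)×log₁₀(71.365/41.081)
    = 0.50595 × 0.23984 = 0.1213 m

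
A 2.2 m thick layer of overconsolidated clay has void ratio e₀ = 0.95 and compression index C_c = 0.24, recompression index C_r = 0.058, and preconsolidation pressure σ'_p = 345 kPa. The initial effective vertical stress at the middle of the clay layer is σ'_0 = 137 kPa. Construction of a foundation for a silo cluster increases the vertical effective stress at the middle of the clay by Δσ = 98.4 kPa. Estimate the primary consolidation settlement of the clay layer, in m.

S_c ≈ 0.0154 m

Final effective stress: σ'_f = 137 + 98.4 = 235.4 kPa.
σ'_f = 235.4 ≤ σ'_p = 345 kPa, so the clay remains overconsolidated and only the recompression index applies:
S_c = C_r·H/(1+e₀)·log₁₀(σ'_f/σ'_0) = 0.058×2.2/1.95×log₁₀(235.4/137)
    = 0.065436 × 0.23509 = 0.01538 m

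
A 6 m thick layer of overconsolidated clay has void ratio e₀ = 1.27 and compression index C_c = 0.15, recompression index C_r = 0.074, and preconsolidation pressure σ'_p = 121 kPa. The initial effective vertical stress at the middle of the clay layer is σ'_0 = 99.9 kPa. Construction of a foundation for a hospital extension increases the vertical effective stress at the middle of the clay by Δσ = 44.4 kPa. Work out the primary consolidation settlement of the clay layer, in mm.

S_c ≈ 46.6 mm

Final effective stress: σ'_f = 99.9 + 44.4 = 144.3 kPa.
σ'_f = 144.3 > σ'_p = 121 kPa, so the stress path crosses the preconsolidation pressure — recompression up to σ'_p, then virgin compression beyond:
S_c = H/(1+e₀)·[C_r·log₁₀(σ'_p/σ'_0) + C_c·log₁₀(σ'_f/σ'_p)]
    = 6/2.27 × [0.074×log₁₀(121/99.9) + 0.15×log₁₀(144.3/121)]
    = 2.6432 × [0.0061583 + 0.011472] = 0.0466 m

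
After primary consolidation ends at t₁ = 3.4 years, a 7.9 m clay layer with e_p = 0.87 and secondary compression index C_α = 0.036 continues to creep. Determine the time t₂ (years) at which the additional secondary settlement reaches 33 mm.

t₂ ≈ 5.6 years

S_s = C_α·H/(1+e_p)·log₁₀(t₂/t₁) ⇒ log₁₀(t₂/t₁) = S_s·(1+e_p)/(C_α·H).
log₁₀(t₂/t₁) = 0.033 × (1+0.87) / (0.036×7.9) = 0.217
t₂ = t₁ × 10^0.217 = 3.4 × 1.648 = 5.604 years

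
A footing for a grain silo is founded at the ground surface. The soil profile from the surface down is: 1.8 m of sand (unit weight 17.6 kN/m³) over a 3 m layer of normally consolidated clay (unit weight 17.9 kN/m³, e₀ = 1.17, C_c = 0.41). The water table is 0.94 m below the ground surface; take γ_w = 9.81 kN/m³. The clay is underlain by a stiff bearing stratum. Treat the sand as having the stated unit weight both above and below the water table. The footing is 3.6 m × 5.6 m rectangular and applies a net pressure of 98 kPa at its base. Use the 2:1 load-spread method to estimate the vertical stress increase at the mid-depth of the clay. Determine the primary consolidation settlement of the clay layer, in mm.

S_c ≈ 159 mm

Mid-depth of clay below the ground surface: z = 1.8 + 3/2 = 3.3 m.
Total vertical stress at mid-clay: σ_v = 17.6×1.8 + 17.9×1.5 = 58.53 kPa.
Pore pressure: u = 9.81×(3.3 − 0.94) = 23.152 kPa.
Initial effective stress: σ'_0 = σ_v − u = 58.53 − 23.152 = 35.378 kPa.
Stress increase at mid-clay by the 2:1 spreading method:
Δσ = qBL/((B+z)(L+z)) = 98×3.6×5.6/((3.6+3.3)(5.6+3.3)) = 32.172 kPa
Final effective stress: σ'_f = σ'_0 + Δσ = 35.378 + 32.172 = 67.55 kPa.
Normally consolidated clay, so the full stress increment lies on the virgin compression line:
S_c = C_c·H/(1+e₀)·log₁₀(σ'_f/σ'_0) = 0.41×3/(1+1.17)×log₁₀(67.55/35.378)
    = 0.56682 × 0.28089 = 0.1592 m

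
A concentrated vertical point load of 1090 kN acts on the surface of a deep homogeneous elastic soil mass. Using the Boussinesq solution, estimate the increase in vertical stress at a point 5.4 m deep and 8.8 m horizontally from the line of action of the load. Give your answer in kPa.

Δσ_z ≈ 0.698 kPa

Boussinesq vertical stress below a point load on an elastic half-space:
Δσ_z = 3P/(2πz²) · [1 + (r/z)²]^(−5/2)
r/z = 8.8/5.4 = 1.6296; [1+(r/z)²]^(−5/2) = 0.039136.
Δσ_z = 3×1090/(2π×5.4²) × 0.039136 = 17.848 × 0.039136 = 0.6985 kPa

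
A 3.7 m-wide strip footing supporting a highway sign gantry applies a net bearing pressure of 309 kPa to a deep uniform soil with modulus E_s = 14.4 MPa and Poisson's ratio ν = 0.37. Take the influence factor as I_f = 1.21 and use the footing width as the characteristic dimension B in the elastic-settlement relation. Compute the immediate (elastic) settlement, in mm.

S_e ≈ 82.9 mm

Immediate (elastic) settlement: S_e = q·B·(1−ν²)/E_s · I_f.
E_s = 14.4 MPa = 14400 kPa.
S_e = 309 × 3.7 × (1 − 0.37²) / 14400 × 1.21
    = 309 × 3.7 × 0.8631 / 14400 × 1.21
    = 0.08292 m = 82.92 mm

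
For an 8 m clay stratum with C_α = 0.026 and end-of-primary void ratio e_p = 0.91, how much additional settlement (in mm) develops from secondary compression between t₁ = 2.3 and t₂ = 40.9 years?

S_s ≈ 136 mm

Secondary compression: S_s = C_α·H/(1+e_p)·log₁₀(t₂/t₁)
S_s = 0.026×8/(1+0.91)×log₁₀(40.9/2.3)
    = 0.1089 × 1.25 = 0.1361 m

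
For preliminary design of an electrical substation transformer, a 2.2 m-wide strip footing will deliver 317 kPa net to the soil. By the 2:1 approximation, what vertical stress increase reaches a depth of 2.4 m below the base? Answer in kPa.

By the 2:1 method the load spreads at 1 horizontal : 2 vertical, so at depth z the loaded area has grown by z in each plan dimension:
Δσ = qB/(B+z) = 317×2.2/(2.2+2.4) = 151.61 kPa

Δσ_z ≈ 152 kPa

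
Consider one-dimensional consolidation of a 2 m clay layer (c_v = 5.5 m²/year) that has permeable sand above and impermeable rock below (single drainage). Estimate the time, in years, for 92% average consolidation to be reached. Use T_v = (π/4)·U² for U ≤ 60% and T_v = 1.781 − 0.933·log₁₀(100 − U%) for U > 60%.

Drainage path length: H_d = H = 2 m (single drainage).
U > 60%: T_v = 1.781 − 0.933·log₁₀(100 − 92) = 0.93842.
t = T_v·H_d²/c_v = 0.93842×2²/5.5 = 0.6825 years.

t ≈ 0.682 years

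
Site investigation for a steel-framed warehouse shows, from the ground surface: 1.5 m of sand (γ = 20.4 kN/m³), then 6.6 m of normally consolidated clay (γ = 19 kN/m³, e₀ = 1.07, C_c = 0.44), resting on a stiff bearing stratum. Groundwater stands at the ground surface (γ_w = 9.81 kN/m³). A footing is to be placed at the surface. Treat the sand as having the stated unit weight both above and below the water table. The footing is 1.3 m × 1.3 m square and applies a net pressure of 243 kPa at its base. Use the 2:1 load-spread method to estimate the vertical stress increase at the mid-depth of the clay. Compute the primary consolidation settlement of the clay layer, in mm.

S_c ≈ 130 mm

Mid-depth of clay below the ground surface: z = 1.5 + 6.6/2 = 4.8 m.
Total vertical stress at mid-clay: σ_v = 20.4×1.5 + 19×3.3 = 93.3 kPa.
Pore pressure: u = 9.81×(4.8 − 0) = 47.088 kPa.
Initial effective stress: σ'_0 = σ_v − u = 93.3 − 47.088 = 46.212 kPa.
Stress increase at mid-clay by the 2:1 spreading method:
Δσ = qBL/((B+z)(L+z)) = 243×1.3×1.3/((1.3+4.8)(1.3+4.8)) = 11.037 kPa
Final effective stress: σ'_f = σ'_0 + Δσ = 46.212 + 11.037 = 57.249 kPa.
Normally consolidated clay, so the full stress increment lies on the virgin compression line:
S_c = C_c·H/(1+e₀)·log₁₀(σ'_f/σ'_0) = 0.44×6.6/(1+1.07)×log₁₀(57.249/46.212)
    = 1.4029 × 0.093013 = 0.1305 m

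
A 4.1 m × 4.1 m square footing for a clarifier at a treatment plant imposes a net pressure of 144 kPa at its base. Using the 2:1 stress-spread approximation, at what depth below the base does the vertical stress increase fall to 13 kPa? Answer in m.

2:1 spreading — at depth z the loaded area has grown by z in each plan dimension:
qB²/(B+z)² = Δσ_z ⇒ z = B(√(q/Δσ_z) − 1) = 4.1×(√(144/13) − 1) = 9.546 m

z ≈ 9.55 m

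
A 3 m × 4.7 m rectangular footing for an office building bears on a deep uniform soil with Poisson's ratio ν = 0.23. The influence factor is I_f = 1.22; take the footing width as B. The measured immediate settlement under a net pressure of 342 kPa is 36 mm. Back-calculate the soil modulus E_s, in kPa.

E_s ≈ 32900 kPa

S_e = q·B·(1−ν²)/E_s · I_f  ⇒  E_s = q·B·(1−ν²)·I_f / S_e.
E_s = 342 × 3 × 0.9471 × 1.22 / 0.036 = 32930 kPa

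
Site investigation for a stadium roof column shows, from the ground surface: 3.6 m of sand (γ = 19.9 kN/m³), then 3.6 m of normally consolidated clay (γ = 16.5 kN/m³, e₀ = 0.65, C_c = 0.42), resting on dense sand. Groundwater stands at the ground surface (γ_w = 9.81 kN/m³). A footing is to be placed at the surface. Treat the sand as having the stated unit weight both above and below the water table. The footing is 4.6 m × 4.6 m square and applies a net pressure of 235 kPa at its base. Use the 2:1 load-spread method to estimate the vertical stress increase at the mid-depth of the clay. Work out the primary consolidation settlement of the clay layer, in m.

S_c ≈ 0.281 m

Mid-depth of clay below the ground surface: z = 3.6 + 3.6/2 = 5.4 m.
Total vertical stress at mid-clay: σ_v = 19.9×3.6 + 16.5×1.8 = 101.34 kPa.
Pore pressure: u = 9.81×(5.4 − 0) = 52.974 kPa.
Initial effective stress: σ'_0 = σ_v − u = 101.34 − 52.974 = 48.366 kPa.
Stress increase at mid-clay by the 2:1 spreading method:
Δσ = qBL/((B+z)(L+z)) = 235×4.6×4.6/((4.6+5.4)(4.6+5.4)) = 49.726 kPa
Final effective stress: σ'_f = σ'_0 + Δσ = 48.366 + 49.726 = 98.092 kPa.
Normally consolidated clay, so the full stress increment lies on the virgin compression line:
S_c = C_c·H/(1+e₀)·log₁₀(σ'_f/σ'_0) = 0.42×3.6/(1+0.65)×log₁₀(98.092/48.366)
    = 0.91636 × 0.30709 = 0.2814 m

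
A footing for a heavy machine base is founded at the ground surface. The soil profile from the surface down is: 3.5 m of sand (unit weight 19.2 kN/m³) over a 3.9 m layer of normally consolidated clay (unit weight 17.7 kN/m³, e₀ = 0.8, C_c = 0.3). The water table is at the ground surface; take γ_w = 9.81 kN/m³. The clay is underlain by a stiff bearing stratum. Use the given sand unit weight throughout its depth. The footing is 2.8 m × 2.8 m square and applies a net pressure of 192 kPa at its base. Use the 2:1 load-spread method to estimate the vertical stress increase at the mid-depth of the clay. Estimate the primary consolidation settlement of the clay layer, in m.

S_c ≈ 0.107 m

Mid-depth of clay below the ground surface: z = 3.5 + 3.9/2 = 5.45 m.
Total vertical stress at mid-clay: σ_v = 19.2×3.5 + 17.7×1.95 = 101.72 kPa.
Pore pressure: u = 9.81×(5.45 − 0) = 53.465 kPa.
Initial effective stress: σ'_0 = σ_v − u = 101.72 − 53.465 = 48.255 kPa.
Stress increase at mid-clay by the 2:1 spreading method:
Δσ = qBL/((B+z)(L+z)) = 192×2.8×2.8/((2.8+5.45)(2.8+5.45)) = 22.116 kPa
Final effective stress: σ'_f = σ'_0 + Δσ = 48.255 + 22.116 = 70.371 kPa.
Normally consolidated clay, so the full stress increment lies on the virgin compression line:
S_c = C_c·H/(1+e₀)·log₁₀(σ'_f/σ'_0) = 0.3×3.9/(1+0.8)×log₁₀(70.371/48.255)
    = 0.65 × 0.16385 = 0.1065 m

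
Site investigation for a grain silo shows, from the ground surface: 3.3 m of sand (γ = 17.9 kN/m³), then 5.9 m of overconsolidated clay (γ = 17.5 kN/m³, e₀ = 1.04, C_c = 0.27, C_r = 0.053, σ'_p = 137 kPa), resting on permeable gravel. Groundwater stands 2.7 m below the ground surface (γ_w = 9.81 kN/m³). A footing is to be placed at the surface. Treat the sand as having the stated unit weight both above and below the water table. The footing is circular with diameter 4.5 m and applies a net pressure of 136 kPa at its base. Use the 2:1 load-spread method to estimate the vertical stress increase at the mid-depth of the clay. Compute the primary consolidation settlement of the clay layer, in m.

S_c ≈ 0.0182 m

Mid-depth of clay below the ground surface: z = 3.3 + 5.9/2 = 6.25 m.
Total vertical stress at mid-clay: σ_v = 17.9×3.3 + 17.5×2.95 = 110.69 kPa.
Pore pressure: u = 9.81×(6.25 − 2.7) = 34.825 kPa.
Initial effective stress: σ'_0 = σ_v − u = 110.69 − 34.825 = 75.865 kPa.
Stress increase at mid-clay by the 2:1 spreading method:
Δσ ≈ qD²/(D+z)² = 136×4.5²/(4.5+6.25)² = 23.831 kPa
Final effective stress: σ'_f = 75.865 + 23.831 = 99.696 kPa.
σ'_f = 99.696 ≤ σ'_p = 137 kPa, so the clay remains overconsolidated and only the recompression index applies:
S_c = C_r·H/(1+e₀)·log₁₀(σ'_f/σ'_0) = 0.053×5.9/2.04×log₁₀(99.696/75.865)
    = 0.15329 × 0.11864 = 0.01819 m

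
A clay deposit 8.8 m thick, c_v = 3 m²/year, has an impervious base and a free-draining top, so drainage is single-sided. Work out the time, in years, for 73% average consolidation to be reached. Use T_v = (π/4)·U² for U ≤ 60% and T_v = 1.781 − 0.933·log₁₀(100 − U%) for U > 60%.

t ≈ 11.5 years

Drainage path length: H_d = H = 8.8 m (single drainage).
U > 60%: T_v = 1.781 − 0.933·log₁₀(100 − 73) = 0.44554.
t = T_v·H_d²/c_v = 0.44554×8.8²/3 = 11.5 years.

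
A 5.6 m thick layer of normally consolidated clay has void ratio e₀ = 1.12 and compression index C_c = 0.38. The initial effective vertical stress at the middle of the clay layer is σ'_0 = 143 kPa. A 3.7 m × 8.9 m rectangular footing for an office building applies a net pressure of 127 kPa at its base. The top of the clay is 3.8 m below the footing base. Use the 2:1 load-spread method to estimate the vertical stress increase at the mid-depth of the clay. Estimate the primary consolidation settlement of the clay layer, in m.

S_c ≈ 0.0733 m

Mid-depth of clay below the footing base: z = 3.8 + 5.6/2 = 6.6 m.
Stress increase at mid-clay by the 2:1 spreading method:
Δσ = qBL/((B+z)(L+z)) = 127×3.7×8.9/((3.7+6.6)(8.9+6.6)) = 26.195 kPa
Final effective stress: σ'_f = σ'_0 + Δσ = 143 + 26.195 = 169.19 kPa.
Normally consolidated clay, so the full stress increment lies on the virgin compression line:
S_c = C_c·H/(1+e₀)·log₁₀(σ'_f/σ'_0) = 0.38×5.6/(1+1.12)×log₁₀(169.19/143)
    = 1.0038 × 0.073039 = 0.07332 m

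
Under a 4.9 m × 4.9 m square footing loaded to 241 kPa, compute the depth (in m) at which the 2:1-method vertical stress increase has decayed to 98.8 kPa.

2:1 spreading — at depth z the loaded area has grown by z in each plan dimension:
qB²/(B+z)² = Δσ_z ⇒ z = B(√(q/Δσ_z) − 1) = 4.9×(√(241/98.8) − 1) = 2.753 m

z ≈ 2.75 m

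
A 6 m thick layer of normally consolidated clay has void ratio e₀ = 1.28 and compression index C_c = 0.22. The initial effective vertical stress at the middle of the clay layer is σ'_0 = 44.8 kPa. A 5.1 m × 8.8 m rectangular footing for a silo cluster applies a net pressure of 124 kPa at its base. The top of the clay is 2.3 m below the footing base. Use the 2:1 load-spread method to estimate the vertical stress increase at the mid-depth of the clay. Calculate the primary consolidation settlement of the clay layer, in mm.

Mid-depth of clay below the footing base: z = 2.3 + 6/2 = 5.3 m.
Stress increase at mid-clay by the 2:1 spreading method:
Δσ = qBL/((B+z)(L+z)) = 124×5.1×8.8/((5.1+5.3)(8.8+5.3)) = 37.951 kPa
Final effective stress: σ'_f = σ'_0 + Δσ = 44.8 + 37.951 = 82.751 kPa.
Normally consolidated clay, so the full stress increment lies on the virgin compression line:
S_c = C_c·H/(1+e₀)·log₁₀(σ'_f/σ'_0) = 0.22×6/(1+1.28)×log₁₀(82.751/44.8)
    = 0.57895 × 0.2665 = 0.1543 m

S_c ≈ 154 mm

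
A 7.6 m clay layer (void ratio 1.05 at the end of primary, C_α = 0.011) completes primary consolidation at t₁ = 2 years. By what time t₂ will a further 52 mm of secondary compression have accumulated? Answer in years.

t₂ ≈ 37.7 years

S_s = C_α·H/(1+e_p)·log₁₀(t₂/t₁) ⇒ log₁₀(t₂/t₁) = S_s·(1+e_p)/(C_α·H).
log₁₀(t₂/t₁) = 0.052 × (1+1.05) / (0.011×7.6) = 1.275
t₂ = t₁ × 10^1.275 = 2 × 18.84 = 37.68 years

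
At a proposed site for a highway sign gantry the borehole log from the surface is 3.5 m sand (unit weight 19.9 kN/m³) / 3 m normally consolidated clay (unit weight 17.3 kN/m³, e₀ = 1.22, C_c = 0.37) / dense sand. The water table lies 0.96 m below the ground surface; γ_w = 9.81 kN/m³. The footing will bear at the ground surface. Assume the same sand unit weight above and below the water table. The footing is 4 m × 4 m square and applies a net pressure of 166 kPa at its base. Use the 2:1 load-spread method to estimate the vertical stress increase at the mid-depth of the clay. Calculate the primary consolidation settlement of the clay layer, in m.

S_c ≈ 0.1 m

Mid-depth of clay below the ground surface: z = 3.5 + 3/2 = 5 m.
Total vertical stress at mid-clay: σ_v = 19.9×3.5 + 17.3×1.5 = 95.6 kPa.
Pore pressure: u = 9.81×(5 − 0.96) = 39.632 kPa.
Initial effective stress: σ'_0 = σ_v − u = 95.6 − 39.632 = 55.968 kPa.
Stress increase at mid-clay by the 2:1 spreading method:
Δσ = qBL/((B+z)(L+z)) = 166×4×4/((4+5)(4+5)) = 32.79 kPa
Final effective stress: σ'_f = σ'_0 + Δσ = 55.968 + 32.79 = 88.758 kPa.
Normally consolidated clay, so the full stress increment lies on the virgin compression line:
S_c = C_c·H/(1+e₀)·log₁₀(σ'_f/σ'_0) = 0.37×3/(1+1.22)×log₁₀(88.758/55.968)
    = 0.5 × 0.20027 = 0.1001 m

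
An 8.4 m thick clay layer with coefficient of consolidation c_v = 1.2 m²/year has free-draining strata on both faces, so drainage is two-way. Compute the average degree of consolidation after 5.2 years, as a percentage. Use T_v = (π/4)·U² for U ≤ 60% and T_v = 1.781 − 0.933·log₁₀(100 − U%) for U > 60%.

Drainage path length: H_d = H/2 = 4.2 m (double drainage).
T_v = c_v·t/H_d² = 1.2×5.2/4.2² = 0.35374.
T_v = 0.35374 corresponds to the U > 60% branch:
U = 1 − 10^((1.781 − T_v)/0.933)/100 = 0.6613

U ≈ 66.1 %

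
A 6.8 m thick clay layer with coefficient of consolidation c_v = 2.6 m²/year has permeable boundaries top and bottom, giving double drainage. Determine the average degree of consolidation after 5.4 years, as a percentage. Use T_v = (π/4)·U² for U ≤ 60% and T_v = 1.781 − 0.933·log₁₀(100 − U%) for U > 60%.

U ≈ 96 %

Drainage path length: H_d = H/2 = 3.4 m (double drainage).
T_v = c_v·t/H_d² = 2.6×5.4/3.4² = 1.2145.
T_v = 1.2145 corresponds to the U > 60% branch:
U = 1 − 10^((1.781 − T_v)/0.933)/100 = 0.9595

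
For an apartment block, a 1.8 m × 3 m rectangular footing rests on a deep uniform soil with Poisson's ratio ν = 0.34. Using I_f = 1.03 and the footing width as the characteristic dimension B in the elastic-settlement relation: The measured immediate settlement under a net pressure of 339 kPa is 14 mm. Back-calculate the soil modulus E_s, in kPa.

E_s ≈ 39700 kPa

S_e = q·B·(1−ν²)/E_s · I_f  ⇒  E_s = q·B·(1−ν²)·I_f / S_e.
E_s = 339 × 1.8 × 0.8844 × 1.03 / 0.014 = 39700 kPa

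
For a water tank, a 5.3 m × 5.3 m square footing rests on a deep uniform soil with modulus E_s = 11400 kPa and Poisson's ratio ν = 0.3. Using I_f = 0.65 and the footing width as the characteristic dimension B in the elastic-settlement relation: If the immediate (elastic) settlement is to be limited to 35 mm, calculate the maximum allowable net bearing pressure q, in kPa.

S_e = q·B·(1−ν²)/E_s · I_f  ⇒  q = S_e·E_s / (B·(1−ν²)·I_f).
q = 0.035 × 11400 / (5.3 × 0.91 × 0.65) = 127.3 kPa

q ≈ 127 kPa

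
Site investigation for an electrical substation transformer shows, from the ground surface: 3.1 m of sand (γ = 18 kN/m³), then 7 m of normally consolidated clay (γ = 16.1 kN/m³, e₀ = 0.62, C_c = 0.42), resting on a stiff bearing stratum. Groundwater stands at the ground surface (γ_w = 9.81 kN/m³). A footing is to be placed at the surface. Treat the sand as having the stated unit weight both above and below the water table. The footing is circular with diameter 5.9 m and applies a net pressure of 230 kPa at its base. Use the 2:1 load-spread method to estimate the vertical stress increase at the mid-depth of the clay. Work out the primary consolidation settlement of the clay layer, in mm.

Mid-depth of clay below the ground surface: z = 3.1 + 7/2 = 6.6 m.
Total vertical stress at mid-clay: σ_v = 18×3.1 + 16.1×3.5 = 112.15 kPa.
Pore pressure: u = 9.81×(6.6 − 0) = 64.746 kPa.
Initial effective stress: σ'_0 = σ_v − u = 112.15 − 64.746 = 47.404 kPa.
Stress increase at mid-clay by the 2:1 spreading method:
Δσ ≈ qD²/(D+z)² = 230×5.9²/(5.9+6.6)² = 51.24 kPa
Final effective stress: σ'_f = σ'_0 + Δσ = 47.404 + 51.24 = 98.644 kPa.
Normally consolidated clay, so the full stress increment lies on the virgin compression line:
S_c = C_c·H/(1+e₀)·log₁₀(σ'_f/σ'_0) = 0.42×7/(1+0.62)×log₁₀(98.644/47.404)
    = 1.8148 × 0.31826 = 0.5776 m

S_c ≈ 578 mm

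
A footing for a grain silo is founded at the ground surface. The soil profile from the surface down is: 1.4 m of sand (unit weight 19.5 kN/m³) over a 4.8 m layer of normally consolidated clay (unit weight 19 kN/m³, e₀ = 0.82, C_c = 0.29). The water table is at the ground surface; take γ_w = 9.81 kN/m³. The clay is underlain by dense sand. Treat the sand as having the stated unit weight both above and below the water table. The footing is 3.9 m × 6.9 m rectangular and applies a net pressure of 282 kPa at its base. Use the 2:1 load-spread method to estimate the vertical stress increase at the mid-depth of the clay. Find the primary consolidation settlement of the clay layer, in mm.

S_c ≈ 424 mm

Mid-depth of clay below the ground surface: z = 1.4 + 4.8/2 = 3.8 m.
Total vertical stress at mid-clay: σ_v = 19.5×1.4 + 19×2.4 = 72.9 kPa.
Pore pressure: u = 9.81×(3.8 − 0) = 37.278 kPa.
Initial effective stress: σ'_0 = σ_v − u = 72.9 − 37.278 = 35.622 kPa.
Stress increase at mid-clay by the 2:1 spreading method:
Δσ = qBL/((B+z)(L+z)) = 282×3.9×6.9/((3.9+3.8)(6.9+3.8)) = 92.106 kPa
Final effective stress: σ'_f = σ'_0 + Δσ = 35.622 + 92.106 = 127.73 kPa.
Normally consolidated clay, so the full stress increment lies on the virgin compression line:
S_c = C_c·H/(1+e₀)·log₁₀(σ'_f/σ'_0) = 0.29×4.8/(1+0.82)×log₁₀(127.73/35.622)
    = 0.76484 × 0.55457 = 0.4242 m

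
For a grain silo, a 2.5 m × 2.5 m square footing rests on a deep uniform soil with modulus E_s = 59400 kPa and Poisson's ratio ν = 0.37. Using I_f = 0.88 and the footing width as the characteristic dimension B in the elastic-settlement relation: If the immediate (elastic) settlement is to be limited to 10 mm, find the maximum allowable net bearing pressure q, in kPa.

q ≈ 313 kPa

S_e = q·B·(1−ν²)/E_s · I_f  ⇒  q = S_e·E_s / (B·(1−ν²)·I_f).
q = 0.01 × 59400 / (2.5 × 0.8631 × 0.88) = 312.8 kPa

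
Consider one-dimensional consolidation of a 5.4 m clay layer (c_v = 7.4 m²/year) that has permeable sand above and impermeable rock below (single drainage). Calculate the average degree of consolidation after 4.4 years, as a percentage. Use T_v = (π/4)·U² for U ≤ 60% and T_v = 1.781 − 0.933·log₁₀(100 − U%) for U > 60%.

U ≈ 94.8 %

Drainage path length: H_d = H = 5.4 m (single drainage).
T_v = c_v·t/H_d² = 7.4×4.4/5.4² = 1.1166.
T_v = 1.1166 corresponds to the U > 60% branch:
U = 1 − 10^((1.781 − T_v)/0.933)/100 = 0.9485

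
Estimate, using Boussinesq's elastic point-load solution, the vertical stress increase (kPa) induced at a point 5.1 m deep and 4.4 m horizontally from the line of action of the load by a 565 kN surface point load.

Δσ_z ≈ 2.58 kPa

Boussinesq vertical stress below a point load on an elastic half-space:
Δσ_z = 3P/(2πz²) · [1 + (r/z)²]^(−5/2)
r/z = 4.4/5.1 = 0.86275; [1+(r/z)²]^(−5/2) = 0.24885.
Δσ_z = 3×565/(2π×5.1²) × 0.24885 = 10.372 × 0.24885 = 2.581 kPa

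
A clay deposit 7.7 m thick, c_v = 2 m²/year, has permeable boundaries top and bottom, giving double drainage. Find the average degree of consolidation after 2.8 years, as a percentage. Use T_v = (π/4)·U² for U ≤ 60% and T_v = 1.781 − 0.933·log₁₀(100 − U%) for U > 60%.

Drainage path length: H_d = H/2 = 3.85 m (double drainage).
T_v = c_v·t/H_d² = 2×2.8/3.85² = 0.3778.
T_v = 0.3778 corresponds to the U > 60% branch:
U = 1 − 10^((1.781 − T_v)/0.933)/100 = 0.6809

U ≈ 68.1 %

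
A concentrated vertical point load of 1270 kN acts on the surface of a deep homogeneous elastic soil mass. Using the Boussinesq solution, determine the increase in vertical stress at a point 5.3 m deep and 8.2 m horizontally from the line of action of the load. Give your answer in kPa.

Δσ_z ≈ 1.02 kPa

Boussinesq vertical stress below a point load on an elastic half-space:
Δσ_z = 3P/(2πz²) · [1 + (r/z)²]^(−5/2)
r/z = 8.2/5.3 = 1.5472; [1+(r/z)²]^(−5/2) = 0.047131.
Δσ_z = 3×1270/(2π×5.3²) × 0.047131 = 21.587 × 0.047131 = 1.017 kPa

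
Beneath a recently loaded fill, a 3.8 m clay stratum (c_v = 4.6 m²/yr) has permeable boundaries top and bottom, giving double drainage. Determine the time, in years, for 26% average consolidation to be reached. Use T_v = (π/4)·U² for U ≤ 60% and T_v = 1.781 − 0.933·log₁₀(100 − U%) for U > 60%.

t ≈ 0.0417 years

Drainage path length: H_d = H/2 = 1.9 m (double drainage).
U ≤ 60%: T_v = (π/4)·U² = (π/4)×0.26² = 0.053093.
t = T_v·H_d²/c_v = 0.053093×1.9²/4.6 = 0.04167 years.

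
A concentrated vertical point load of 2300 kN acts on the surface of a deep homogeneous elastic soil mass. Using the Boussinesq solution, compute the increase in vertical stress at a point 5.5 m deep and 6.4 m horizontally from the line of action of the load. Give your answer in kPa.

Boussinesq vertical stress below a point load on an elastic half-space:
Δσ_z = 3P/(2πz²) · [1 + (r/z)²]^(−5/2)
r/z = 6.4/5.5 = 1.1636; [1+(r/z)²]^(−5/2) = 0.11761.
Δσ_z = 3×2300/(2π×5.5²) × 0.11761 = 36.303 × 0.11761 = 4.27 kPa

Δσ_z ≈ 4.27 kPa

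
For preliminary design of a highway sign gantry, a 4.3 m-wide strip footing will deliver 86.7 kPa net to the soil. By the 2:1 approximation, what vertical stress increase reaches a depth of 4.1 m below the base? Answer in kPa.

By the 2:1 method the load spreads at 1 horizontal : 2 vertical, so at depth z the loaded area has grown by z in each plan dimension:
Δσ = qB/(B+z) = 86.7×4.3/(4.3+4.1) = 44.382 kPa

Δσ_z ≈ 44.4 kPa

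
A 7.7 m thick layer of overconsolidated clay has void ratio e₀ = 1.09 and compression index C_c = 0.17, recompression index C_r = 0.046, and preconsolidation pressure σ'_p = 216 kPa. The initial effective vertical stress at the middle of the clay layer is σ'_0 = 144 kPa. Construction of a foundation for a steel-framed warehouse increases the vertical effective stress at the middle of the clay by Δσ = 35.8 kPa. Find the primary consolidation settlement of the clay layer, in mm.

S_c ≈ 16.3 mm

Final effective stress: σ'_f = 144 + 35.8 = 179.8 kPa.
σ'_f = 179.8 ≤ σ'_p = 216 kPa, so the clay remains overconsolidated and only the recompression index applies:
S_c = C_r·H/(1+e₀)·log₁₀(σ'_f/σ'_0) = 0.046×7.7/2.09×log₁₀(179.8/144)
    = 0.16947 × 0.096427 = 0.01634 m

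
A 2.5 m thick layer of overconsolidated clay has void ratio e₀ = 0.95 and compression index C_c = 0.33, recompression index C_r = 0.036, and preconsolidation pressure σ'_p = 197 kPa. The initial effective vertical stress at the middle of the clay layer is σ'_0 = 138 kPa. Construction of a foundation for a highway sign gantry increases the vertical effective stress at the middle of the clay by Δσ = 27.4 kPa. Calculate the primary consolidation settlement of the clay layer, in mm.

S_c ≈ 3.63 mm

Final effective stress: σ'_f = 138 + 27.4 = 165.4 kPa.
σ'_f = 165.4 ≤ σ'_p = 197 kPa, so the clay remains overconsolidated and only the recompression index applies:
S_c = C_r·H/(1+e₀)·log₁₀(σ'_f/σ'_0) = 0.036×2.5/1.95×log₁₀(165.4/138)
    = 0.046156 × 0.078656 = 0.00363 m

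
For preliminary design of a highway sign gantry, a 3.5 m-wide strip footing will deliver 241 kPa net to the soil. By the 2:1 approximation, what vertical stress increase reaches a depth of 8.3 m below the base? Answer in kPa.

By the 2:1 method the load spreads at 1 horizontal : 2 vertical, so at depth z the loaded area has grown by z in each plan dimension:
Δσ = qB/(B+z) = 241×3.5/(3.5+8.3) = 71.483 kPa

Δσ_z ≈ 71.5 kPa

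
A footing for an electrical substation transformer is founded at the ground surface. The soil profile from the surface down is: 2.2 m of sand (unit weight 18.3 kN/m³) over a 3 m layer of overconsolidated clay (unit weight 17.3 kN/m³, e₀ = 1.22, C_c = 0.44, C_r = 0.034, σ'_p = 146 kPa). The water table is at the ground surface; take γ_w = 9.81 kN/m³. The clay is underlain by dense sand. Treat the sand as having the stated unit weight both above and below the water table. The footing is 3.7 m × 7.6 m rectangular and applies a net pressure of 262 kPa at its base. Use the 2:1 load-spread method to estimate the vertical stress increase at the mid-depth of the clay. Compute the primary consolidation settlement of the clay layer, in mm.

Mid-depth of clay below the ground surface: z = 2.2 + 3/2 = 3.7 m.
Total vertical stress at mid-clay: σ_v = 18.3×2.2 + 17.3×1.5 = 66.21 kPa.
Pore pressure: u = 9.81×(3.7 − 0) = 36.297 kPa.
Initial effective stress: σ'_0 = σ_v − u = 66.21 − 36.297 = 29.913 kPa.
Stress increase at mid-clay by the 2:1 spreading method:
Δσ = qBL/((B+z)(L+z)) = 262×3.7×7.6/((3.7+3.7)(7.6+3.7)) = 88.106 kPa
Final effective stress: σ'_f = 29.913 + 88.106 = 118.02 kPa.
σ'_f = 118.02 ≤ σ'_p = 146 kPa, so the clay remains overconsolidated and only the recompression index applies:
S_c = C_r·H/(1+e₀)·log₁₀(σ'_f/σ'_0) = 0.034×3/2.22×log₁₀(118.02/29.913)
    = 0.045948 × 0.5961 = 0.02739 m

S_c ≈ 27.4 mm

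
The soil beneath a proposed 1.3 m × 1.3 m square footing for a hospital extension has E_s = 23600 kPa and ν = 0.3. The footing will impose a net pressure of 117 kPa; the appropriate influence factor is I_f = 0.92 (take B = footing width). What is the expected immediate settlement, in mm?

Immediate (elastic) settlement: S_e = q·B·(1−ν²)/E_s · I_f.
S_e = 117 × 1.3 × (1 − 0.3²) / 23600 × 0.92
    = 117 × 1.3 × 0.91 / 23600 × 0.92
    = 0.005396 m = 5.396 mm

S_e ≈ 5.4 mm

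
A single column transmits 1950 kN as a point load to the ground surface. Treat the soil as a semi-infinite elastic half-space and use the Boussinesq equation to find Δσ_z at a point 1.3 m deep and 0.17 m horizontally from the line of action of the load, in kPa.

Δσ_z ≈ 528 kPa

Boussinesq vertical stress below a point load on an elastic half-space:
Δσ_z = 3P/(2πz²) · [1 + (r/z)²]^(−5/2)
r/z = 0.17/1.3 = 0.13077; [1+(r/z)²]^(−5/2) = 0.9585.
Δσ_z = 3×1950/(2π×1.3²) × 0.9585 = 550.92 × 0.9585 = 528.1 kPa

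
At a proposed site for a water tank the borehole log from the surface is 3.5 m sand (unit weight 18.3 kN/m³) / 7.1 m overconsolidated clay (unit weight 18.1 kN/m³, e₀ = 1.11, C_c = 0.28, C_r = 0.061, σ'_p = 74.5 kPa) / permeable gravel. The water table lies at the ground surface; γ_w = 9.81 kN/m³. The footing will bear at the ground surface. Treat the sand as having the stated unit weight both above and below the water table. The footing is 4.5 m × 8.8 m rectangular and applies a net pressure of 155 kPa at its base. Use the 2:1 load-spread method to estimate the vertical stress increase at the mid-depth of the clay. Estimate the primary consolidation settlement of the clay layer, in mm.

S_c ≈ 110 mm

Mid-depth of clay below the ground surface: z = 3.5 + 7.1/2 = 7.05 m.
Total vertical stress at mid-clay: σ_v = 18.3×3.5 + 18.1×3.55 = 128.31 kPa.
Pore pressure: u = 9.81×(7.05 − 0) = 69.16 kPa.
Initial effective stress: σ'_0 = σ_v − u = 128.31 − 69.16 = 59.15 kPa.
Stress increase at mid-clay by the 2:1 spreading method:
Δσ = qBL/((B+z)(L+z)) = 155×4.5×8.8/((4.5+7.05)(8.8+7.05)) = 33.529 kPa
Final effective stress: σ'_f = 59.15 + 33.529 = 92.679 kPa.
σ'_f = 92.679 > σ'_p = 74.5 kPa, so the stress path crosses the preconsolidation pressure — recompression up to σ'_p, then virgin compression beyond:
S_c = H/(1+e₀)·[C_r·log₁₀(σ'_p/σ'_0) + C_c·log₁₀(σ'_f/σ'_p)]
    = 7.1/2.11 × [0.061×log₁₀(74.5/59.15) + 0.28×log₁₀(92.679/74.5)]
    = 3.3649 × [0.0061123 + 0.026551] = 0.1099 m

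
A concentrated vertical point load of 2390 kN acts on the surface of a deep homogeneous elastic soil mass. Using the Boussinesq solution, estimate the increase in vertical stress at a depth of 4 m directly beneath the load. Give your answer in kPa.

Δσ_z ≈ 71.3 kPa

Boussinesq vertical stress below a point load on an elastic half-space:
Δσ_z = 3P/(2πz²) · [1 + (r/z)²]^(−5/2)
r/z = 0/4 = 0; [1+(r/z)²]^(−5/2) = 1.
Δσ_z = 3×2390/(2π×4²) × 1 = 71.321 × 1 = 71.32 kPa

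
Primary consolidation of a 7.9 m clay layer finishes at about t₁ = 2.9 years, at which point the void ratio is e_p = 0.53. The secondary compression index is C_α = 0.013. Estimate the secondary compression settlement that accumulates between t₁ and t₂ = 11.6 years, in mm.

Secondary compression: S_s = C_α·H/(1+e_p)·log₁₀(t₂/t₁)
S_s = 0.013×7.9/(1+0.53)×log₁₀(11.6/2.9)
    = 0.06712 × 0.6021 = 0.04041 m

S_s ≈ 40.4 mm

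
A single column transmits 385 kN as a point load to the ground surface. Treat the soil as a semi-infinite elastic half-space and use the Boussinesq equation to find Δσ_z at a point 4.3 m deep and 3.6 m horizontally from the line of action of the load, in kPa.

Δσ_z ≈ 2.63 kPa

Boussinesq vertical stress below a point load on an elastic half-space:
Δσ_z = 3P/(2πz²) · [1 + (r/z)²]^(−5/2)
r/z = 3.6/4.3 = 0.83721; [1+(r/z)²]^(−5/2) = 0.26503.
Δσ_z = 3×385/(2π×4.3²) × 0.26503 = 9.9418 × 0.26503 = 2.635 kPa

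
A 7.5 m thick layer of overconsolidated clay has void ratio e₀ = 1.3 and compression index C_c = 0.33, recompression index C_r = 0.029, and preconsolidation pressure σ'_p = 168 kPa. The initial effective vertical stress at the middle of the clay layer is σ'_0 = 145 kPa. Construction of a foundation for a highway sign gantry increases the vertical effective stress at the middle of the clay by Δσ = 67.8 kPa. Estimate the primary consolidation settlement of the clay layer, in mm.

S_c ≈ 117 mm

Final effective stress: σ'_f = 145 + 67.8 = 212.8 kPa.
σ'_f = 212.8 > σ'_p = 168 kPa, so the stress path crosses the preconsolidation pressure — recompression up to σ'_p, then virgin compression beyond:
S_c = H/(1+e₀)·[C_r·log₁₀(σ'_p/σ'_0) + C_c·log₁₀(σ'_f/σ'_p)]
    = 7.5/2.3 × [0.029×log₁₀(168/145) + 0.33×log₁₀(212.8/168)]
    = 3.2609 × [0.0018543 + 0.033879] = 0.1165 m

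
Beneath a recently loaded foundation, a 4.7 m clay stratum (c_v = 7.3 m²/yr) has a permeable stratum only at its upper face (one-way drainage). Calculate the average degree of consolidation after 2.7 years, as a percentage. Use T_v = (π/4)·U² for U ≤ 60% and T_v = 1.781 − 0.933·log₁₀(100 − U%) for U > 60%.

U ≈ 91 %

Drainage path length: H_d = H = 4.7 m (single drainage).
T_v = c_v·t/H_d² = 7.3×2.7/4.7² = 0.89226.
T_v = 0.89226 corresponds to the U > 60% branch:
U = 1 − 10^((1.781 − T_v)/0.933)/100 = 0.9103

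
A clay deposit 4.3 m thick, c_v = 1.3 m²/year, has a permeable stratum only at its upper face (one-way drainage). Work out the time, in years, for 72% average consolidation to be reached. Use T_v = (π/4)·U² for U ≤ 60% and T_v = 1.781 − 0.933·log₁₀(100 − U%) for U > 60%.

Drainage path length: H_d = H = 4.3 m (single drainage).
U > 60%: T_v = 1.781 − 0.933·log₁₀(100 − 72) = 0.4308.
t = T_v·H_d²/c_v = 0.4308×4.3²/1.3 = 6.127 years.

t ≈ 6.13 years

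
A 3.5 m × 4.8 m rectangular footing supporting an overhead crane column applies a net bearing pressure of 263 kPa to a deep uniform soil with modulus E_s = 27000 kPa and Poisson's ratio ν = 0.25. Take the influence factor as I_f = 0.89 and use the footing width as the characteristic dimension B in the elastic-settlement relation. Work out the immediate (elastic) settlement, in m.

Immediate (elastic) settlement: S_e = q·B·(1−ν²)/E_s · I_f.
S_e = 263 × 3.5 × (1 − 0.25²) / 27000 × 0.89
    = 263 × 3.5 × 0.9375 / 27000 × 0.89
    = 0.02845 m

S_e ≈ 0.0284 m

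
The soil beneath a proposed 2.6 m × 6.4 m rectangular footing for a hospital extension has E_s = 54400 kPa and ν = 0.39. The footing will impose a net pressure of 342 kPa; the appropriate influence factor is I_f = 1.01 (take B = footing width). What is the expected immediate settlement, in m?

S_e ≈ 0.014 m

Immediate (elastic) settlement: S_e = q·B·(1−ν²)/E_s · I_f.
S_e = 342 × 2.6 × (1 − 0.39²) / 54400 × 1.01
    = 342 × 2.6 × 0.8479 / 54400 × 1.01
    = 0.014 m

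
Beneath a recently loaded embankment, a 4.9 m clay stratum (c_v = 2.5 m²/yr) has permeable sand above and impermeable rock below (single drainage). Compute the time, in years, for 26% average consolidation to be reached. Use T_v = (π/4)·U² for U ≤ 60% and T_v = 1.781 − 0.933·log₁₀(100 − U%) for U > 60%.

Drainage path length: H_d = H = 4.9 m (single drainage).
U ≤ 60%: T_v = (π/4)·U² = (π/4)×0.26² = 0.053093.
t = T_v·H_d²/c_v = 0.053093×4.9²/2.5 = 0.5099 years.

t ≈ 0.51 years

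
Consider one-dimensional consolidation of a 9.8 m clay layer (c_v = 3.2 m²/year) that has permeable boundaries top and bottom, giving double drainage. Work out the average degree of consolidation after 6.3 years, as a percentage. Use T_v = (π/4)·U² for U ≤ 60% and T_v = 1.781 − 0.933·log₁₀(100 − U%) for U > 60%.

Drainage path length: H_d = H/2 = 4.9 m (double drainage).
T_v = c_v·t/H_d² = 3.2×6.3/4.9² = 0.83965.
T_v = 0.83965 corresponds to the U > 60% branch:
U = 1 − 10^((1.781 − T_v)/0.933)/100 = 0.8979

U ≈ 89.8 %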